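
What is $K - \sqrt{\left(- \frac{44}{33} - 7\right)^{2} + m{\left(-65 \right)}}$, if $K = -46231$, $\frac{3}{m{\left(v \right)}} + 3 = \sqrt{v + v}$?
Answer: $-46231 - \frac{\sqrt{\frac{1848 - 625 i \sqrt{130}}{3 - i \sqrt{130}}}}{3} \approx -46239.0 + 0.014772 i$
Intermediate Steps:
$m{\left(v \right)} = \frac{3}{-3 + \sqrt{2} \sqrt{v}}$ ($m{\left(v \right)} = \frac{3}{-3 + \sqrt{v + v}} = \frac{3}{-3 + \sqrt{2 v}} = \frac{3}{-3 + \sqrt{2} \sqrt{v}}$)
$K - \sqrt{\left(- \frac{44}{33} - 7\right)^{2} + m{\left(-65 \right)}} = -46231 - \sqrt{\left(- \frac{44}{33} - 7\right)^{2} + \frac{3}{-3 + \sqrt{2} \sqrt{-65}}} = -46231 - \sqrt{\left(\left(-44\right) \frac{1}{33} - 7\right)^{2} + \frac{3}{-3 + \sqrt{2} i \sqrt{65}}} = -46231 - \sqrt{\left(- \frac{4}{3} - 7\right)^{2} + \frac{3}{-3 + i \sqrt{130}}} = -46231 - \sqrt{\left(- \frac{25}{3}\right)^{2} + \frac{3}{-3 + i \sqrt{130}}} = -46231 - \sqrt{\frac{625}{9} + \frac{3}{-3 + i \sqrt{130}}}$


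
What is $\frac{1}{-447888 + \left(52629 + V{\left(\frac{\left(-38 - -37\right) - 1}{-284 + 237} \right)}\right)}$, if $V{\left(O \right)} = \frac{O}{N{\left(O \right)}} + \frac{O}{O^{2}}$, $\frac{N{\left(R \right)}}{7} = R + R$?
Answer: $- \frac{7}{2766648} \approx -2.5301 \cdot 10^{-6}$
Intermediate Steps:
$N{\left(R \right)} = 14 R$ ($N{\left(R \right)} = 7 \left(R + R\right) = 7 \cdot 2 R = 14 R$)
$V{\left(O \right)} = \frac{1}{14} + \frac{1}{O}$ ($V{\left(O \right)} = \frac{O}{14 O} + \frac{O}{O^{2}} = O \frac{1}{14 O} + \frac{O}{O^{2}} = \frac{1}{14} + \frac{1}{O}$)
$\frac{1}{-447888 + \left(52629 + V{\left(\frac{\left(-38 - -37\right) - 1}{-284 + 237} \right)}\right)} = \frac{1}{-447888 + \left(52629 + \frac{14 + \frac{\left(-38 - -37\right) - 1}{-284 + 237}}{14 \frac{\left(-38 - -37\right) - 1}{-284 + 237}}\right)} = \frac{1}{-447888 + \left(52629 + \frac{14 + \frac{\left(-38 + 37\right) - 1}{-47}}{14 \frac{\left(-38 + 37\right) - 1}{-47}}\right)} = \frac{1}{-447888 + \left(52629 + \frac{14 + \left(-1 - 1\right) \left(- \frac{1}{47}\right)}{14 \left(-1 - 1\right) \left(- \frac{1}{47}\right)}\right)} = \frac{1}{-447888 + \left(52629 + \frac{14 - - \frac{2}{47}}{14 \left(\left(-2\right) \left(- \frac{1}{47}\right)\right)}\right)} = \frac{1}{-447888 + \left(52629 + \frac{14 + \frac{2}{47}}{14 \cdot \frac{2}{47}}\right)} = \frac{1}{-447888 + \left(52629 + \frac{1}{14} \cdot \frac{47}{2} \cdot \frac{660}{47}\right)} = \frac{1}{-447888 + \left(52629 + \frac{165}{7}\right)} = \frac{1}{-447888 + \frac{368568}{7}} = \frac{1}{- \frac{2766648}{7}} = - \frac{7}{2766648}$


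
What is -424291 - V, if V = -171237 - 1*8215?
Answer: -244839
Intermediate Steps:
V = -179452 (V = -171237 - 8215 = -179452)
-424291 - V = -424291 - 1*(-179452) = -424291 + 179452 = -244839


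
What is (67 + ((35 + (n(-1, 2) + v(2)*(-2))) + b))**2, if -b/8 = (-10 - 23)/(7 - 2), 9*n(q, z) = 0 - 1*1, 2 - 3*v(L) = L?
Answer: 48455521/2025 ≈ 23929.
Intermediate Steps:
v(L) = 2/3 - L/3
n(q, z) = -1/9 (n(q, z) = (0 - 1*1)/9 = (0 - 1)/9 = (1/9)*(-1) = -1/9)
b = 264/5 (b = -8*(-10 - 23)/(7 - 2) = -(-264)/5 = -8*(-33/5) = 264/5 ≈ 52.800)
(67 + ((35 + (n(-1, 2) + v(2)*(-2))) + b))**2 = (67 + ((35 + (-1/9 + (2/3 - 1/3*2)*(-2))) + 264/5))**2 = (67 + ((35 + (-1/9 + (2/3 - 2/3)*(-2))) + 264/5))**2 = (67 + ((35 + (-1/9 + 0*(-2))) + 264/5))**2 = (67 + ((35 + (-1/9 + 0)) + 264/5))**2 = (67 + ((35 - 1/9) + 264/5))**2 = (67 + (314/9 + 264/5))**2 = (67 + 3946/45)**2 = (6961/45)**2 = 48455521/2025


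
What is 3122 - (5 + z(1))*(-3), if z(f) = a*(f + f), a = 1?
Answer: 3143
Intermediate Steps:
z(f) = 2*f (z(f) = 1*(f + f) = 1*(2*f) = 2*f)
3122 - (5 + z(1))*(-3) = 3122 - (5 + 2*1)*(-3) = 3122 - (5 + 2)*(-3) = 3122 - 7*(-3) = 3122 - 1*(-21) = 3122 + 21 = 3143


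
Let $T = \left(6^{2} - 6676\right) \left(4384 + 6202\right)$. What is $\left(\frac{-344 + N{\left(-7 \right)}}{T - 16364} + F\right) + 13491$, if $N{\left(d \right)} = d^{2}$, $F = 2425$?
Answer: $\frac{1119012642359}{70307404} \approx 15916.0$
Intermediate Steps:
$T = -70291040$ ($T = \left(36 - 6676\right) 10586 = \left(-6640\right) 10586 = -70291040$)
$\left(\frac{-344 + N{\left(-7 \right)}}{T - 16364} + F\right) + 13491 = \left(\frac{-344 + \left(-7\right)^{2}}{-70291040 - 16364} + 2425\right) + 13491 = \left(\frac{-344 + 49}{-70307404} + 2425\right) + 13491 = \left(\left(-295\right) \left(- \frac{1}{70307404}\right) + 2425\right) + 13491 = \left(\frac{295}{70307404} + 2425\right) + 13491 = \frac{170495454995}{70307404} + 13491 = \frac{1119012642359}{70307404}$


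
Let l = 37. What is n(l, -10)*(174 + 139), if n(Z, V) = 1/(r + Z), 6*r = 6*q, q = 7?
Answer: 313/44 ≈ 7.1136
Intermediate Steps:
r = 7 (r = (6*7)/6 = (⅙)*42 = 7)
n(Z, V) = 1/(7 + Z)
n(l, -10)*(174 + 139) = (174 + 139)/(7 + 37) = 313/44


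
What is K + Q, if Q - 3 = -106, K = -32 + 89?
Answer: -46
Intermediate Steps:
K = 57
Q = -103 (Q = 3 - 106 = -103)
K + Q = 57 - 103 = -46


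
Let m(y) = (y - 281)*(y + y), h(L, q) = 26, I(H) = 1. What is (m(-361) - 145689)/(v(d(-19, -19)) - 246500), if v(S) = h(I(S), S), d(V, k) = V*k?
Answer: -35315/27386 ≈ -1.2895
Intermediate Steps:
m(y) = 2*y*(-281 + y) (m(y) = (-281 + y)*(2*y) = 2*y*(-281 + y))
v(S) = 26
(m(-361) - 145689)/(v(d(-19, -19)) - 246500) = (2*(-361)*(-281 - 361) - 145689)/(26 - 246500) = (2*(-361)*(-642) - 145689)/(-246474) = (463524 - 145689)*(-1/246474) = 317835*(-1/246474) = -35315/27386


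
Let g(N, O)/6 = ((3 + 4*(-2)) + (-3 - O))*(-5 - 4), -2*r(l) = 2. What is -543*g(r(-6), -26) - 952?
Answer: 526844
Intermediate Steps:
r(l) = -1 (r(l) = -1/2*2 = -1)
g(N, O) = 432 + 54*O (g(N, O) = 6*(((3 + 4*(-2)) + (-3 - O))*(-5 - 4)) = 6*(((3 - 8) + (-3 - O))*(-9)) = 6*((-5 + (-3 - O))*(-9)) = 6*((-8 - O)*(-9)) = 6*(72 + 9*O) = 432 + 54*O)
-543*g(r(-6), -26) - 952 = -543*(432 + 54*(-26)) - 952 = -543*(432 - 1404) - 952 = -543*(-972) - 952 = 527796 - 952 = 526844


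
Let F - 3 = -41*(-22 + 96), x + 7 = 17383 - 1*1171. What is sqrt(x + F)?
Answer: sqrt(13174) ≈ 114.78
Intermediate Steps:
x = 16205 (x = -7 + (17383 - 1*1171) = -7 + (17383 - 1171) = -7 + 16212 = 16205)
F = -3031 (F = 3 - 41*(-22 + 96) = 3 - 41*74 = 3 - 3034 = -3031)
sqrt(x + F) = sqrt(16205 - 3031) = sqrt(13174)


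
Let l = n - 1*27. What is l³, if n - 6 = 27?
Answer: 216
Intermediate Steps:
n = 33 (n = 6 + 27 = 33)
l = 6 (l = 33 - 1*27 = 33 - 27 = 6)
l³ = 6³ = 216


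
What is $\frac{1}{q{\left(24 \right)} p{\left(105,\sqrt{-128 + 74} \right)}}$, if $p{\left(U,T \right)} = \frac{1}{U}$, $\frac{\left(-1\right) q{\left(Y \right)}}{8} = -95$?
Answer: $\frac{21}{152} \approx 0.13816$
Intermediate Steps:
$q{\left(Y \right)} = 760$ ($q{\left(Y \right)} = \left(-8\right) \left(-95\right) = 760$)
$\frac{1}{q{\left(24 \right)} p{\left(105,\sqrt{-128 + 74} \right)}} = \frac{1}{760 \cdot \frac{1}{105}} = \frac{\frac{1}{\frac{1}{105}}}{760} = \frac{1}{760} \cdot 105 = \frac{21}{152}$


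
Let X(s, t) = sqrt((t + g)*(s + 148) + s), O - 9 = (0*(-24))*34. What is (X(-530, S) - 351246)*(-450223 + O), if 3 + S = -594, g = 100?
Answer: 158135866644 - 2701284*sqrt(5259) ≈ 1.5794e+11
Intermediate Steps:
O = 9 (O = 9 + (0*(-24))*34 = 9 + 0*34 = 9 + 0 = 9)
S = -597 (S = -3 - 594 = -597)
X(s, t) = sqrt(s + (100 + t)*(148 + s)) (X(s, t) = sqrt((t + 100)*(s + 148) + s) = sqrt((100 + t)*(148 + s) + s) = sqrt(s + (100 + t)*(148 + s)))
(X(-530, S) - 351246)*(-450223 + O) = (sqrt(14800 + 101*(-530) + 148*(-597) - 530*(-597)) - 351246)*(-450223 + 9) = (sqrt(14800 - 53530 - 88356 + 316410) - 351246)*(-450214) = (sqrt(189324) - 351246)*(-450214) = (6*sqrt(5259) - 351246)*(-450214) = (-351246 + 6*sqrt(5259))*(-450214) = 158135866644 - 2701284*sqrt(5259)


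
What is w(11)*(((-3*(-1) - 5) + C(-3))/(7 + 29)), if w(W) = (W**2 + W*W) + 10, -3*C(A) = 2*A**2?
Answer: -56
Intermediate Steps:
C(A) = -2*A**2/3
w(W) = 10 + 2*W**2 (w(W) = (W**2 + W**2) + 10 = 2*W**2 + 10 = 10 + 2*W**2)
w(11)*(((-3*(-1) - 5) + C(-3))/(7 + 29)) = (10 + 2*11**2)*(((-3*(-1) - 5) - 2/3*(-3)**2)/(7 + 29)) = (10 + 2*121)*(((3 - 5) - 2/3*9)/36) = (10 + 242)*((-2 - 6)*(1/36)) = 252*(-8*1/36) = 252*(-2/9) = -56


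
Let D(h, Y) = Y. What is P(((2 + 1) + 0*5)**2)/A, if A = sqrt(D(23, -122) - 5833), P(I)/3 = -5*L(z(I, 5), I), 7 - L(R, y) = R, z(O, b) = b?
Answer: 2*I*sqrt(5955)/397 ≈ 0.38876*I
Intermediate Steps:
L(R, y) = 7 - R
P(I) = -30 (P(I) = 3*(-5*(7 - 1*5)) = 3*(-5*(7 - 5)) = 3*(-5*2) = 3*(-10) = -30)
A = I*sqrt(5955) (A = sqrt(-122 - 5833) = sqrt(-5955) = I*sqrt(5955) ≈ 77.169*I)
P(((2 + 1) + 0*5)**2)/A = -30*(-I*sqrt(5955)/5955) = -(-2)*I*sqrt(5955)/397 = 2*I*sqrt(5955)/397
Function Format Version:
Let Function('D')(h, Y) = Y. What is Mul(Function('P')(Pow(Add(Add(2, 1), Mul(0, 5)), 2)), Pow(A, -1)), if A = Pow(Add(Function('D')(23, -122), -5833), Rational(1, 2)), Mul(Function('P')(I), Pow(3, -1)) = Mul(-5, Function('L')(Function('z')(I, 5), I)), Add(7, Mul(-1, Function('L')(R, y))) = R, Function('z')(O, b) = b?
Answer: Mul(Rational(2, 397), I, Pow(5955, Rational(1, 2))) ≈ Mul(0.38876, I)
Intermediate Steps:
Function('L')(R, y) = Add(7, Mul(-1, R))
Function('P')(I) = -30 (Function('P')(I) = Mul(3, Mul(-5, Add(7, Mul(-1, 5)))) = Mul(3, Mul(-5, Add(7, -5))) = Mul(3, Mul(-5, 2)) = Mul(3, -10) = -30)
A = Mul(I, Pow(5955, Rational(1, 2))) (A = Pow(Add(-122, -5833), Rational(1, 2)) = Pow(-5955, Rational(1, 2)) = Mul(I, Pow(5955, Rational(1, 2))) ≈ Mul(77.169, I))
Mul(Function('P')(Pow(Add(Add(2, 1), Mul(0, 5)), 2)), Pow(A, -1)) = Mul(-30, Pow(Mul(I, Pow(5955, Rational(1, 2))), -1)) = Mul(-30, Mul(Rational(-1, 5955), I, Pow(5955, Rational(1, 2)))) = Mul(Rational(2, 397), I, Pow(5955, Rational(1, 2)))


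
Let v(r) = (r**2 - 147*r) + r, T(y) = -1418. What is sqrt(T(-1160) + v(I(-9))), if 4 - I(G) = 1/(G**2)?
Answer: I*sqrt(13018967)/81 ≈ 44.545*I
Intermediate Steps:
I(G) = 4 - 1/G**2 (I(G) = 4 - 1/(G**2) = 4 - 1/G**2)
v(r) = r**2 - 146*r
sqrt(T(-1160) + v(I(-9))) = sqrt(-1418 + (4 - 1/(-9)**2)*(-146 + (4 - 1/(-9)**2))) = sqrt(-1418 + (4 - 1*1/81)*(-146 + (4 - 1*1/81))) = sqrt(-1418 + (4 - 1/81)*(-146 + (4 - 1/81))) = sqrt(-1418 + 323*(-146 + 323/81)/81) = sqrt(-1418 + (323/81)*(-11503/81)) = sqrt(-1418 - 3715469/6561) = sqrt(-13018967/6561) = I*sqrt(13018967)/81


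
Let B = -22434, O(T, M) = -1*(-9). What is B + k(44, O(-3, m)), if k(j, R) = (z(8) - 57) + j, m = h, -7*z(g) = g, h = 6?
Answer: -157137/7 ≈ -22448.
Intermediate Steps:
z(g) = -g/7
m = 6
O(T, M) = 9
k(j, R) = -407/7 + j (k(j, R) = (-⅐*8 - 57) + j = (-8/7 - 57) + j = -407/7 + j)
B + k(44, O(-3, m)) = -22434 + (-407/7 + 44) = -22434 - 99/7 = -157137/7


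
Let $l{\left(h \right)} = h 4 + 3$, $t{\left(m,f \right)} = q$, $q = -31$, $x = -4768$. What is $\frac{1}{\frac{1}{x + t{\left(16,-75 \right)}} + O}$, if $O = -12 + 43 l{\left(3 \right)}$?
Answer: $\frac{4799}{3037766} \approx 0.0015798$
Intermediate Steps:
$t{\left(m,f \right)} = -31$
$l{\left(h \right)} = 3 + 4 h$ ($l{\left(h \right)} = 4 h + 3 = 3 + 4 h$)
$O = 633$ ($O = -12 + 43 \left(3 + 4 \cdot 3\right) = -12 + 43 \left(3 + 12\right) = -12 + 43 \cdot 15 = -12 + 645 = 633$)
$\frac{1}{\frac{1}{x + t{\left(16,-75 \right)}} + O} = \frac{1}{\frac{1}{-4768 - 31} + 633} = \frac{1}{\frac{1}{-4799} + 633} = \frac{1}{- \frac{1}{4799} + 633} = \frac{1}{\frac{3037766}{4799}} = \frac{4799}{3037766}$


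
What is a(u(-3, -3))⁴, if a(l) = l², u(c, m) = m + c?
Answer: 1679616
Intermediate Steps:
u(c, m) = c + m
a(u(-3, -3))⁴ = ((-3 - 3)²)⁴ = ((-6)²)⁴ = 36⁴ = 1679616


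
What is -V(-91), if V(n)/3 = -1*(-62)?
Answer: -186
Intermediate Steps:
V(n) = 186 (V(n) = 3*(-1*(-62)) = 3*62 = 186)
-V(-91) = -1*186 = -186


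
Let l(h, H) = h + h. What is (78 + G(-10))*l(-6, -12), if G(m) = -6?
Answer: -864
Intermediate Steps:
l(h, H) = 2*h
(78 + G(-10))*l(-6, -12) = (78 - 6)*(2*(-6)) = 72*(-12) = -864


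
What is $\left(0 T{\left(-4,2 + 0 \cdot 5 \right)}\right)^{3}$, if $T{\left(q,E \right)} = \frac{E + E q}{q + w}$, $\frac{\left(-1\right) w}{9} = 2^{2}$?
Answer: $0$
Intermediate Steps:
$w = -36$ ($w = - 9 \cdot 2^{2} = \left(-9\right) 4 = -36$)
$T{\left(q,E \right)} = \frac{E + E q}{-36 + q}$ ($T{\left(q,E \right)} = \frac{E + E q}{q - 36} = \frac{E + E q}{-36 + q}$)
$\left(0 T{\left(-4,2 + 0 \cdot 5 \right)}\right)^{3} = \left(0 \frac{\left(2 + 0 \cdot 5\right) \left(1 - 4\right)}{-36 - 4}\right)^{3} = \left(0 \left(2 + 0\right) \frac{1}{-40} \left(-3\right)\right)^{3} = \left(0 \cdot 2 \left(- \frac{1}{40}\right) \left(-3\right)\right)^{3} = \left(0 \cdot \frac{3}{20}\right)^{3} = 0^{3} = 0$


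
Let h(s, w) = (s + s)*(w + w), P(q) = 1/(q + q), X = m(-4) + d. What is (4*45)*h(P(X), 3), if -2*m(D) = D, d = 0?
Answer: 540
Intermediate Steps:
m(D) = -D/2
X = 2 (X = -½*(-4) + 0 = 2 + 0 = 2)
P(q) = 1/(2*q)
h(s, w) = 4*s*w (h(s, w) = (2*s)*(2*w) = 4*s*w)
(4*45)*h(P(X), 3) = (4*45)*(4*((½)/2)*3) = 180*(4*((½)*(½))*3) = 180*(4*(¼)*3) = 180*3 = 540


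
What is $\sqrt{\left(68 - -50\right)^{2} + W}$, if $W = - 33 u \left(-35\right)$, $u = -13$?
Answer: $i \sqrt{1091} \approx 33.03 i$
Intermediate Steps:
$W = -15015$ ($W = \left(-33\right) \left(-13\right) \left(-35\right) = 429 \left(-35\right) = -15015$)
$\sqrt{\left(68 - -50\right)^{2} + W} = \sqrt{\left(68 - -50\right)^{2} - 15015} = \sqrt{\left(68 + 50\right)^{2} - 15015} = \sqrt{118^{2} - 15015} = \sqrt{13924 - 15015} = \sqrt{-1091} = i \sqrt{1091}$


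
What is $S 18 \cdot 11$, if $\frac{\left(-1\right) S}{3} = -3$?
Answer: $1782$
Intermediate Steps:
$S = 9$ ($S = \left(-3\right) \left(-3\right) = 9$)
$S 18 \cdot 11 = 9 \cdot 18 \cdot 11 = 162 \cdot 11 = 1782$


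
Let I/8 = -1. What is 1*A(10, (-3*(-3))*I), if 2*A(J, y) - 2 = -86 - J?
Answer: -47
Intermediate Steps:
I = -8 (I = 8*(-1) = -8)
A(J, y) = -42 - J/2 (A(J, y) = 1 + (-86 - J)/2 = 1 + (-43 - J/2) = -42 - J/2)
1*A(10, (-3*(-3))*I) = 1*(-42 - 1/2*10) = 1*(-42 - 5) = 1*(-47) = -47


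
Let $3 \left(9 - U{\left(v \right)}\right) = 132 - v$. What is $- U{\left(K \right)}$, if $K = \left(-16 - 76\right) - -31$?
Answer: $\frac{166}{3} \approx 55.333$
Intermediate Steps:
$K = -61$ ($K = -92 + 31 = -61$)
$U{\left(v \right)} = -35 + \frac{v}{3}$ ($U{\left(v \right)} = 9 - \frac{132 - v}{3} = 9 + \left(-44 + \frac{v}{3}\right) = -35 + \frac{v}{3}$)
$- U{\left(K \right)} = - (-35 + \frac{1}{3} \left(-61\right)) = - (-35 - \frac{61}{3}) = \left(-1\right) \left(- \frac{166}{3}\right) = \frac{166}{3}$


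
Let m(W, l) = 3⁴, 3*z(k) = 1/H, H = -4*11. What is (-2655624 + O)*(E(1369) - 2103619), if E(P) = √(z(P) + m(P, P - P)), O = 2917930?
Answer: -551791885414 + 11923*√352803/3 ≈ -5.5179e+11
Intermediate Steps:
H = -44
z(k) = -1/132 (z(k) = (⅓)/(-44) = (⅓)*(-1/44) = -1/132)
m(W, l) = 81
E(P) = √352803/66 (E(P) = √(-1/132 + 81) = √(10691/132) = √352803/66)
(-2655624 + O)*(E(1369) - 2103619) = (-2655624 + 2917930)*(√352803/66 - 2103619) = 262306*(-2103619 + √352803/66) = -551791885414 + 11923*√352803/3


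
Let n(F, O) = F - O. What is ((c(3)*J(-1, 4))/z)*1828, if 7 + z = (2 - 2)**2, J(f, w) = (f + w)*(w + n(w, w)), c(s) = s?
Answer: -65808/7 ≈ -9401.1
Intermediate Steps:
J(f, w) = w*(f + w) (J(f, w) = (f + w)*(w + (w - w)) = (f + w)*(w + 0) = (f + w)*w = w*(f + w))
z = -7 (z = -7 + (2 - 2)**2 = -7 + 0**2 = -7 + 0 = -7)
((c(3)*J(-1, 4))/z)*1828 = ((3*(4*(-1 + 4)))/(-7))*1828 = ((3*(4*3))*(-1/7))*1828 = ((3*12)*(-1/7))*1828 = (36*(-1/7))*1828 = -36/7*1828 = -65808/7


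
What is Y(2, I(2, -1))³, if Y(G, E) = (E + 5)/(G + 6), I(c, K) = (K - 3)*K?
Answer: 729/512 ≈ 1.4238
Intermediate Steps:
I(c, K) = K*(-3 + K) (I(c, K) = (-3 + K)*K = K*(-3 + K))
Y(G, E) = (5 + E)/(6 + G)
Y(2, I(2, -1))³ = ((5 - (-3 - 1))/(6 + 2))³ = ((5 - 1*(-4))/8)³ = ((5 + 4)/8)³ = ((⅛)*9)³ = (9/8)³ = 729/512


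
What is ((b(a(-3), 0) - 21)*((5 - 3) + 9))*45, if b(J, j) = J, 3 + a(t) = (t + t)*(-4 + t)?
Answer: 8910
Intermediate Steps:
a(t) = -3 + 2*t*(-4 + t) (a(t) = -3 + (t + t)*(-4 + t) = -3 + (2*t)*(-4 + t) = -3 + 2*t*(-4 + t))
((b(a(-3), 0) - 21)*((5 - 3) + 9))*45 = (((-3 - 8*(-3) + 2*(-3)²) - 21)*((5 - 3) + 9))*45 = (((-3 + 24 + 2*9) - 21)*(2 + 9))*45 = (((-3 + 24 + 18) - 21)*11)*45 = ((39 - 21)*11)*45 = (18*11)*45 = 198*45 = 8910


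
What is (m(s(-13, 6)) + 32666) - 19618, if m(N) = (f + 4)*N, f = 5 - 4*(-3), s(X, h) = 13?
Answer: 13321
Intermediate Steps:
f = 17 (f = 5 + 12 = 17)
m(N) = 21*N (m(N) = (17 + 4)*N = 21*N)
(m(s(-13, 6)) + 32666) - 19618 = (21*13 + 32666) - 19618 = (273 + 32666) - 19618 = 32939 - 19618 = 13321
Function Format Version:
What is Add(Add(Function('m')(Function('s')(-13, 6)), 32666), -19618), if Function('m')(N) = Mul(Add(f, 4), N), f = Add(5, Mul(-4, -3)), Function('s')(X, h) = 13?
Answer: 13321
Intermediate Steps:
f = 17 (f = Add(5, 12) = 17)
Function('m')(N) = Mul(21, N) (Function('m')(N) = Mul(Add(17, 4), N) = Mul(21, N))
Add(Add(Function('m')(Function('s')(-13, 6)), 32666), -19618) = Add(Add(Mul(21, 13), 32666), -19618) = Add(Add(273, 32666), -19618) = Add(32939, -19618) = 13321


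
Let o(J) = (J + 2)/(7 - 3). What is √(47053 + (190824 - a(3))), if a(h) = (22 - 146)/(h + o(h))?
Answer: √68754885/17 ≈ 487.76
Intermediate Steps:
o(J) = ½ + J/4 (o(J) = (2 + J)/4 = (2 + J)*(¼) = ½ + J/4)
a(h) = -124/(½ + 5*h/4) (a(h) = (22 - 146)/(h + (½ + h/4)) = -124/(½ + 5*h/4))
√(47053 + (190824 - a(3))) = √(47053 + (190824 - (-496)/(2 + 5*3))) = √(47053 + (190824 - (-496)/(2 + 15))) = √(47053 + (190824 - (-496)/17)) = √(47053 + (190824 - 1*(-496/17))) = √(47053 + (190824 + 496/17)) = √(47053 + 3244504/17) = √(4044405/17) = √68754885/17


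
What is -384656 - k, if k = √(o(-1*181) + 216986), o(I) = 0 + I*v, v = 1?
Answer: -384656 - √216805 ≈ -3.8512e+5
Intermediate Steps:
o(I) = I (o(I) = 0 + I*1 = 0 + I = I)
k = √216805 (k = √(-1*181 + 216986) = √(-181 + 216986) = √216805 ≈ 465.62)
-384656 - k = -384656 - √216805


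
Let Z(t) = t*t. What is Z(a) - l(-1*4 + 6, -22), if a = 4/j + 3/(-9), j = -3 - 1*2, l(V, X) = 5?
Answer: -836/225 ≈ -3.7156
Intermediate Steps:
j = -5 (j = -3 - 2 = -5)
a = -17/15 (a = 4/(-5) + 3/(-9) = 4*(-⅕) + 3*(-⅑) = -⅘ - ⅓ = -17/15 ≈ -1.1333)
Z(t) = t²
Z(a) - l(-1*4 + 6, -22) = (-17/15)² - 1*5 = 289/225 - 5 = -836/225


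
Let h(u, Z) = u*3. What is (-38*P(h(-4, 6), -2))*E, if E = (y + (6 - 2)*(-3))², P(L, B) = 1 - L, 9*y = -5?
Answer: -6307886/81 ≈ -77875.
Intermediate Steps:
h(u, Z) = 3*u
y = -5/9 (y = (⅑)*(-5) = -5/9 ≈ -0.55556)
E = 12769/81 (E = (-5/9 + (6 - 2)*(-3))² = (-5/9 + 4*(-3))² = (-5/9 - 12)² = (-113/9)² = 12769/81 ≈ 157.64)
(-38*P(h(-4, 6), -2))*E = -38*(1 - 3*(-4))*(12769/81) = -38*(1 - 1*(-12))*(12769/81) = -38*(1 + 12)*(12769/81) = -38*13*(12769/81) = -494*12769/81 = -6307886/81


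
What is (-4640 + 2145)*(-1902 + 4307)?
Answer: -6000475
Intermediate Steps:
(-4640 + 2145)*(-1902 + 4307) = -2495*2405 = -6000475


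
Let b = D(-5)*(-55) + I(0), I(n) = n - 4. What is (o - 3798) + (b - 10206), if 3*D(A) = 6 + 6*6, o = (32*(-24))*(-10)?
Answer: -7098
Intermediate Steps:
o = 7680 (o = -768*(-10) = 7680)
D(A) = 14 (D(A) = (6 + 6*6)/3 = (6 + 36)/3 = (1/3)*42 = 14)
I(n) = -4 + n
b = -774 (b = 14*(-55) + (-4 + 0) = -770 - 4 = -774)
(o - 3798) + (b - 10206) = (7680 - 3798) + (-774 - 10206) = 3882 - 10980 = -7098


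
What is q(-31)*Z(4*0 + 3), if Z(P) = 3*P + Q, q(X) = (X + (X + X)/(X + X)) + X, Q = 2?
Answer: -671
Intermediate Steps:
q(X) = 1 + 2*X (q(X) = (X + (2*X)/((2*X))) + X = (X + (2*X)*(1/(2*X))) + X = (X + 1) + X = (1 + X) + X = 1 + 2*X)
Z(P) = 2 + 3*P (Z(P) = 3*P + 2 = 2 + 3*P)
q(-31)*Z(4*0 + 3) = (1 + 2*(-31))*(2 + 3*(4*0 + 3)) = (1 - 62)*(2 + 3*(0 + 3)) = -61*(2 + 3*3) = -61*(2 + 9) = -61*11 = -671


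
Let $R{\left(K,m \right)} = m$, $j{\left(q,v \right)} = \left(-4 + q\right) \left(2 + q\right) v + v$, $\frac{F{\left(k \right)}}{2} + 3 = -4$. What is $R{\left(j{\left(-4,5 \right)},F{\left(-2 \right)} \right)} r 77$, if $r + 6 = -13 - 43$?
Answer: $66836$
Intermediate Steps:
$F{\left(k \right)} = -14$ ($F{\left(k \right)} = -6 + 2 \left(-4\right) = -6 - 8 = -14$)
$r = -62$ ($r = -6 - 56 = -62$)
$j{\left(q,v \right)} = v + v \left(-4 + q\right) \left(2 + q\right)$ ($j{\left(q,v \right)} = v \left(-4 + q\right) \left(2 + q\right) + v = v + v \left(-4 + q\right) \left(2 + q\right)$)
$R{\left(j{\left(-4,5 \right)},F{\left(-2 \right)} \right)} r 77 = \left(-14\right) \left(-62\right) 77 = 868 \cdot 77 = 66836$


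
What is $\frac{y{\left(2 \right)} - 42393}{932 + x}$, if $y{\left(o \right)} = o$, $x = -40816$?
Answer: $\frac{42391}{39884} \approx 1.0629$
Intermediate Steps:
$\frac{y{\left(2 \right)} - 42393}{932 + x} = \frac{2 - 42393}{932 - 40816} = - \frac{42391}{-39884} = \left(-42391\right) \left(- \frac{1}{39884}\right) = \frac{42391}{39884}$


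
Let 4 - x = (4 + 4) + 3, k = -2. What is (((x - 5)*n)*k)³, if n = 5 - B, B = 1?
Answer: 884736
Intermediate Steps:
x = -7 (x = 4 - ((4 + 4) + 3) = 4 - (8 + 3) = 4 - 1*11 = 4 - 11 = -7)
n = 4 (n = 5 - 1*1 = 5 - 1 = 4)
(((x - 5)*n)*k)³ = (((-7 - 5)*4)*(-2))³ = (-12*4*(-2))³ = (-48*(-2))³ = 96³ = 884736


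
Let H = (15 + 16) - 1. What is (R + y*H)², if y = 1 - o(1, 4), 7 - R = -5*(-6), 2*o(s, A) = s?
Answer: 64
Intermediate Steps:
o(s, A) = s/2
R = -23 (R = 7 - (-5)*(-6) = 7 - 1*30 = 7 - 30 = -23)
H = 30 (H = 31 - 1 = 30)
y = ½ (y = 1 - 1/2 = 1 - 1*½ = 1 - ½ = ½ ≈ 0.50000)
(R + y*H)² = (-23 + (½)*30)² = (-23 + 15)² = (-8)² = 64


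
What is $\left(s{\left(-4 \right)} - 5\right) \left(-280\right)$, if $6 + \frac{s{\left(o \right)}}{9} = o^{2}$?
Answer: $-23800$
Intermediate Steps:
$s{\left(o \right)} = -54 + 9 o^{2}$
$\left(s{\left(-4 \right)} - 5\right) \left(-280\right) = \left(\left(-54 + 9 \left(-4\right)^{2}\right) - 5\right) \left(-280\right) = \left(\left(-54 + 9 \cdot 16\right) - 5\right) \left(-280\right) = \left(\left(-54 + 144\right) - 5\right) \left(-280\right) = \left(90 - 5\right) \left(-280\right) = 85 \left(-280\right) = -23800$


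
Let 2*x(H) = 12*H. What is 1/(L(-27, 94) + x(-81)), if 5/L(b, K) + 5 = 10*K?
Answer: -187/90881 ≈ -0.0020576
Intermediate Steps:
x(H) = 6*H (x(H) = (12*H)/2 = 6*H)
L(b, K) = 5/(-5 + 10*K)
1/(L(-27, 94) + x(-81)) = 1/(1/(-1 + 2*94) + 6*(-81)) = 1/(1/(-1 + 188) - 486) = 1/(1/187 - 486) = 1/(-90881/187) = -187/90881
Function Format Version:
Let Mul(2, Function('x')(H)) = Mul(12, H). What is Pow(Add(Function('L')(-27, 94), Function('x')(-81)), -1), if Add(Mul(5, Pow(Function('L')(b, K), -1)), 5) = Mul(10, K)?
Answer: Rational(-187, 90881) ≈ -0.0020576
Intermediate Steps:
Function('x')(H) = Mul(6, H) (Function('x')(H) = Mul(Rational(1, 2), Mul(12, H)) = Mul(6, H))
Function('L')(b, K) = Mul(5, Pow(Add(-5, Mul(10, K)), -1))
Pow(Add(Function('L')(-27, 94), Function('x')(-81)), -1) = Pow(Add(Pow(Add(-1, Mul(2, 94)), -1), Mul(6, -81)), -1) = Pow(Add(Pow(Add(-1, 188), -1), -486), -1) = Pow(Add(Pow(187, -1), -486), -1) = Pow(Add(Rational(1, 187), -486), -1) = Pow(Rational(-90881, 187), -1) = Rational(-187, 90881)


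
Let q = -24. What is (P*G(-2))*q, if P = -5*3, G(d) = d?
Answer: -720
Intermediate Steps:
P = -15
(P*G(-2))*q = -15*(-2)*(-24) = 30*(-24) = -720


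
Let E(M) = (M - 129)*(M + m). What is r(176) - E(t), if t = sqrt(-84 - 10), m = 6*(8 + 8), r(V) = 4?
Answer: 12482 + 33*I*sqrt(94) ≈ 12482.0 + 319.95*I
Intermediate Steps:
m = 96 (m = 6*16 = 96)
t = I*sqrt(94) (t = sqrt(-94) = I*sqrt(94) ≈ 9.6954*I)
E(M) = (-129 + M)*(96 + M) (E(M) = (M - 129)*(M + 96) = (-129 + M)*(96 + M))
r(176) - E(t) = 4 - (-12384 + (I*sqrt(94))**2 - 33*I*sqrt(94)) = 4 - (-12384 - 94 - 33*I*sqrt(94)) = 4 - (-12478 - 33*I*sqrt(94)) = 4 + (12478 + 33*I*sqrt(94)) = 12482 + 33*I*sqrt(94)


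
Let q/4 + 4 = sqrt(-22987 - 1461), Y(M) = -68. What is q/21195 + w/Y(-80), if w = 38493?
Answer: -815860223/1441260 + 32*I*sqrt(382)/21195 ≈ -566.07 + 0.029509*I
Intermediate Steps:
q = -16 + 32*I*sqrt(382) (q = -16 + 4*sqrt(-22987 - 1461) = -16 + 4*sqrt(-24448) = -16 + 4*(8*I*sqrt(382)) = -16 + 32*I*sqrt(382) ≈ -16.0 + 625.43*I)
q/21195 + w/Y(-80) = (-16 + 32*I*sqrt(382))/21195 + 38493/(-68) = (-16 + 32*I*sqrt(382))*(1/21195) + 38493*(-1/68) = (-16/21195 + 32*I*sqrt(382)/21195) - 38493/68 = -815860223/1441260 + 32*I*sqrt(382)/21195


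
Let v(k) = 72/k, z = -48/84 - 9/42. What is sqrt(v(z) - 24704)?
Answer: 4*I*sqrt(187517)/11 ≈ 157.47*I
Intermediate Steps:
z = -11/14 (z = -48*1/84 - 9*1/42 = -4/7 - 3/14 = -11/14 ≈ -0.78571)
sqrt(v(z) - 24704) = sqrt(72/(-11/14) - 24704) = sqrt(72*(-14/11) - 24704) = sqrt(-1008/11 - 24704) = sqrt(-272752/11) = 4*I*sqrt(187517)/11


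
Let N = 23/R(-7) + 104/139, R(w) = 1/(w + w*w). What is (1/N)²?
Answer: 19321/18057446884 ≈ 1.0700e-6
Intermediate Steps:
R(w) = 1/(w + w²)
N = 134378/139 (N = 23/((1/((-7)*(1 - 7)))) + 104/139 = 23/((-⅐/(-6))) + 104*(1/139) = 23/((-⅐*(-⅙))) + 104/139 = 23/(1/42) + 104/139 = 23*42 + 104/139 = 966 + 104/139 = 134378/139 ≈ 966.75)
(1/N)² = (1/(134378/139))² = (139/134378)² = 19321/18057446884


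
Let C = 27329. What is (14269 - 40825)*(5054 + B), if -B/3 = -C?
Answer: -2311460796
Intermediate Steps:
B = 81987 (B = -(-3)*27329 = -3*(-27329) = 81987)
(14269 - 40825)*(5054 + B) = (14269 - 40825)*(5054 + 81987) = -26556*87041 = -2311460796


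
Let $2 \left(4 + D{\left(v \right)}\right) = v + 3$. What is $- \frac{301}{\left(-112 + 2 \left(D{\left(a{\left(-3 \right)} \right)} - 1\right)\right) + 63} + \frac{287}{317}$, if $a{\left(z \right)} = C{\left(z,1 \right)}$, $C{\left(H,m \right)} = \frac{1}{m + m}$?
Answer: $\frac{222691}{35187} \approx 6.3288$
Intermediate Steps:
$C{\left(H,m \right)} = \frac{1}{2 m}$
$a{\left(z \right)} = \frac{1}{2}$ ($a{\left(z \right)} = \frac{1}{2 \cdot 1} = \frac{1}{2} \cdot 1 = \frac{1}{2}$)
$D{\left(v \right)} = - \frac{5}{2} + \frac{v}{2}$ ($D{\left(v \right)} = -4 + \frac{v + 3}{2} = -4 + \frac{3 + v}{2} = -4 + \left(\frac{3}{2} + \frac{v}{2}\right) = - \frac{5}{2} + \frac{v}{2}$)
$- \frac{301}{\left(-112 + 2 \left(D{\left(a{\left(-3 \right)} \right)} - 1\right)\right) + 63} + \frac{287}{317} = - \frac{301}{\left(-112 + 2 \left(\left(- \frac{5}{2} + \frac{1}{2} \cdot \frac{1}{2}\right) - 1\right)\right) + 63} + \frac{287}{317} = - \frac{301}{\left(-112 + 2 \left(\left(- \frac{5}{2} + \frac{1}{4}\right) - 1\right)\right) + 63} + 287 \cdot \frac{1}{317} = - \frac{301}{\left(-112 + 2 \left(- \frac{9}{4} - 1\right)\right) + 63} + \frac{287}{317} = - \frac{301}{\left(-112 + 2 \left(- \frac{13}{4}\right)\right) + 63} + \frac{287}{317} = - \frac{301}{\left(-112 - \frac{13}{2}\right) + 63} + \frac{287}{317} = - \frac{301}{- \frac{237}{2} + 63} + \frac{287}{317} = - \frac{301}{- \frac{111}{2}} + \frac{287}{317} = \left(-301\right) \left(- \frac{2}{111}\right) + \frac{287}{317} = \frac{602}{111} + \frac{287}{317} = \frac{222691}{35187}$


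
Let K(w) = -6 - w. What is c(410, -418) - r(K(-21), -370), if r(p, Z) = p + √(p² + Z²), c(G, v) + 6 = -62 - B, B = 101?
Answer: -184 - 5*√5485 ≈ -554.30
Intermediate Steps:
c(G, v) = -169 (c(G, v) = -6 + (-62 - 1*101) = -6 + (-62 - 101) = -6 - 163 = -169)
r(p, Z) = p + √(Z² + p²)
c(410, -418) - r(K(-21), -370) = -169 - ((-6 - 1*(-21)) + √((-370)² + (-6 - 1*(-21))²)) = -169 - ((-6 + 21) + √(136900 + (-6 + 21)²)) = -169 - (15 + √(136900 + 15²)) = -169 - (15 + √(136900 + 225)) = -169 - (15 + √137125) = -169 - (15 + 5*√5485) = -169 + (-15 - 5*√5485) = -184 - 5*√5485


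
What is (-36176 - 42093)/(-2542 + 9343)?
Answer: -78269/6801 ≈ -11.508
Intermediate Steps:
(-36176 - 42093)/(-2542 + 9343) = -78269/6801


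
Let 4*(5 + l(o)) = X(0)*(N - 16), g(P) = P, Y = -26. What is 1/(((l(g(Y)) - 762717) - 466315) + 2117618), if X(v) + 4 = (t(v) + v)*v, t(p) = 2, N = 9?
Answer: 1/888588 ≈ 1.1254e-6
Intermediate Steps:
X(v) = -4 + v*(2 + v) (X(v) = -4 + (2 + v)*v = -4 + v*(2 + v))
l(o) = 2 (l(o) = -5 + ((-4 + 0**2 + 2*0)*(9 - 16))/4 = -5 + ((-4 + 0 + 0)*(-7))/4 = -5 + (-4*(-7))/4 = -5 + (1/4)*28 = -5 + 7 = 2)
1/(((l(g(Y)) - 762717) - 466315) + 2117618) = 1/(((2 - 762717) - 466315) + 2117618) = 1/((-762715 - 466315) + 2117618) = 1/(-1229030 + 2117618) = 1/888588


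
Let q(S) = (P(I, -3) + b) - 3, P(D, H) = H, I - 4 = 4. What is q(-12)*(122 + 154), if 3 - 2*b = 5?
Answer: -1932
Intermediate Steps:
b = -1 (b = 3/2 - ½*5 = 3/2 - 5/2 = -1)
I = 8 (I = 4 + 4 = 8)
q(S) = -7 (q(S) = (-3 - 1) - 3 = -4 - 3 = -7)
q(-12)*(122 + 154) = -7*(122 + 154) = -7*276 = -1932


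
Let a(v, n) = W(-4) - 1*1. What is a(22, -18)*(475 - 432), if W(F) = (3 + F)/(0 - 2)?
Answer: -43/2 ≈ -21.500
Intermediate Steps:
W(F) = -3/2 - F/2 (W(F) = (3 + F)/(-2) = (3 + F)*(-1/2) = -3/2 - F/2)
a(v, n) = -1/2 (a(v, n) = (-3/2 - 1/2*(-4)) - 1*1 = (-3/2 + 2) - 1 = 1/2 - 1 = -1/2)
a(22, -18)*(475 - 432) = -(475 - 432)/2 = -1/2*43 = -43/2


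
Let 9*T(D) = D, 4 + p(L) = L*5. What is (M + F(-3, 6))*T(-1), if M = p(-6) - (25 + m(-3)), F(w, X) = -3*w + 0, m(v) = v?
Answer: 47/9 ≈ 5.2222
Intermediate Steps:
p(L) = -4 + 5*L (p(L) = -4 + L*5 = -4 + 5*L)
F(w, X) = -3*w
T(D) = D/9
M = -56 (M = (-4 + 5*(-6)) - (25 - 3) = (-4 - 30) - 1*22 = -34 - 22 = -56)
(M + F(-3, 6))*T(-1) = (-56 - 3*(-3))*((1/9)*(-1)) = (-56 + 9)*(-1/9) = -47*(-1/9) = 47/9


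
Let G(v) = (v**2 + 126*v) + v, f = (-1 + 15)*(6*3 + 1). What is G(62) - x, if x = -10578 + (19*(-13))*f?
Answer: 87998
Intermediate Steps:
f = 266 (f = 14*(18 + 1) = 14*19 = 266)
G(v) = v**2 + 127*v
x = -76280 (x = -10578 + (19*(-13))*266 = -10578 - 247*266 = -10578 - 65702 = -76280)
G(62) - x = 62*(127 + 62) - 1*(-76280) = 62*189 + 76280 = 11718 + 76280 = 87998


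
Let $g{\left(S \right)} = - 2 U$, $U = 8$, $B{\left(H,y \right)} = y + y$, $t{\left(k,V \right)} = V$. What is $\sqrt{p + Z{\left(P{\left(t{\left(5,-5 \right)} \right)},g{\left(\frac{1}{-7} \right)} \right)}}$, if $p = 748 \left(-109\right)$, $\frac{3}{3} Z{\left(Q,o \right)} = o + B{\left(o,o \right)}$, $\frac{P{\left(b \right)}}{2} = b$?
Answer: $2 i \sqrt{20395} \approx 285.62 i$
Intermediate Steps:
$B{\left(H,y \right)} = 2 y$
$P{\left(b \right)} = 2 b$
$g{\left(S \right)} = -16$ ($g{\left(S \right)} = \left(-2\right) 8 = -16$)
$Z{\left(Q,o \right)} = 3 o$ ($Z{\left(Q,o \right)} = o + 2 o = 3 o$)
$p = -81532$
$\sqrt{p + Z{\left(P{\left(t{\left(5,-5 \right)} \right)},g{\left(\frac{1}{-7} \right)} \right)}} = \sqrt{-81532 + 3 \left(-16\right)} = \sqrt{-81532 - 48} = \sqrt{-81580} = 2 i \sqrt{20395}$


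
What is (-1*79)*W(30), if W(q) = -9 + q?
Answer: -1659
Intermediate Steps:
(-1*79)*W(30) = (-1*79)*(-9 + 30) = -79*21 = -1659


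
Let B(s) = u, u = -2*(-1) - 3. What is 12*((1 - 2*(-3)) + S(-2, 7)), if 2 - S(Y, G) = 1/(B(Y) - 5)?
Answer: 110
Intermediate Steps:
u = -1 (u = 2 - 3 = -1)
B(s) = -1
S(Y, G) = 13/6 (S(Y, G) = 2 - 1/(-1 - 5) = 2 - 1/(-6) = 2 - 1*(-⅙) = 2 + ⅙ = 13/6)
12*((1 - 2*(-3)) + S(-2, 7)) = 12*((1 - 2*(-3)) + 13/6) = 12*((1 + 6) + 13/6) = 12*(7 + 13/6) = 12*(55/6) = 110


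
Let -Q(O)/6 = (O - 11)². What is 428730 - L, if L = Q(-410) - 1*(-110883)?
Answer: 1381293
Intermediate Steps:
Q(O) = -6*(-11 + O)² (Q(O) = -6*(O - 11)² = -6*(-11 + O)²)
L = -952563 (L = -6*(-11 - 410)² - 1*(-110883) = -6*(-421)² + 110883 = -6*177241 + 110883 = -1063446 + 110883 = -952563)
428730 - L = 428730 - 1*(-952563) = 428730 + 952563 = 1381293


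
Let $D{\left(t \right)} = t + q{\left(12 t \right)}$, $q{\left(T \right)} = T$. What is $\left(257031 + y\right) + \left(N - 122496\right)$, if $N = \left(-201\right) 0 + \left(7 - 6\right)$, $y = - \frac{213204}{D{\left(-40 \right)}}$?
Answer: $\frac{17542981}{130} \approx 1.3495 \cdot 10^{5}$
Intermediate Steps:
$D{\left(t \right)} = 13 t$ ($D{\left(t \right)} = t + 12 t = 13 t$)
$y = \frac{53301}{130}$ ($y = - \frac{213204}{13 \left(-40\right)} = - \frac{213204}{-520} = \left(-213204\right) \left(- \frac{1}{520}\right) = \frac{53301}{130} \approx 410.01$)
$N = 1$ ($N = 0 + \left(7 - 6\right) = 0 + 1 = 1$)
$\left(257031 + y\right) + \left(N - 122496\right) = \left(257031 + \frac{53301}{130}\right) + \left(1 - 122496\right) = \frac{33467331}{130} + \left(1 - 122496\right) = \frac{33467331}{130} - 122495 = \frac{17542981}{130}$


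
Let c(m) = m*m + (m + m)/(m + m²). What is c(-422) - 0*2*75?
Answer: 74973362/421 ≈ 1.7808e+5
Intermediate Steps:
c(m) = m² + 2*m/(m + m²) (c(m) = m² + (2*m)/(m + m²) = m² + 2*m/(m + m²))
c(-422) - 0*2*75 = (2 + (-422)² + (-422)³)/(1 - 422) - 0*2*75 = (2 + 178084 - 75151448)/(-421) - 0*75 = -1/421*(-74973362) - 1*0 = 74973362/421 + 0 = 74973362/421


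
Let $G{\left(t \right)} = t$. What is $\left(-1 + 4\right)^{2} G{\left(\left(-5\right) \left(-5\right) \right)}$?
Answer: $225$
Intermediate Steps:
$\left(-1 + 4\right)^{2} G{\left(\left(-5\right) \left(-5\right) \right)} = \left(-1 + 4\right)^{2} \left(\left(-5\right) \left(-5\right)\right) = 3^{2} \cdot 25 = 9 \cdot 25 = 225$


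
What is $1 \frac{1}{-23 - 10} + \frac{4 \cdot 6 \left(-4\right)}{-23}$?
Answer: $\frac{3145}{759} \approx 4.1436$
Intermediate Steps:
$1 \frac{1}{-23 - 10} + \frac{4 \cdot 6 \left(-4\right)}{-23} = 1 \frac{1}{-33} + 24 \left(-4\right) \left(- \frac{1}{23}\right) = 1 \left(- \frac{1}{33}\right) - - \frac{96}{23} = - \frac{1}{33} + \frac{96}{23} = \frac{3145}{759}$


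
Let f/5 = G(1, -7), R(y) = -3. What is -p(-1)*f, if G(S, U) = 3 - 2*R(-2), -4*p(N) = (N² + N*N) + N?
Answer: 45/4 ≈ 11.250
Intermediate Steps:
p(N) = -N²/2 - N/4 (p(N) = -((N² + N*N) + N)/4 = -((N² + N²) + N)/4 = -(2*N² + N)/4 = -(N + 2*N²)/4 = -N²/2 - N/4)
G(S, U) = 9 (G(S, U) = 3 - 2*(-3) = 3 + 6 = 9)
f = 45 (f = 5*9 = 45)
-p(-1)*f = -(-¼*(-1)*(1 + 2*(-1)))*45 = -(-¼*(-1)*(1 - 2))*45 = -(-¼*(-1)*(-1))*45 = -(-1)*45/4 = -1*(-45/4) = 45/4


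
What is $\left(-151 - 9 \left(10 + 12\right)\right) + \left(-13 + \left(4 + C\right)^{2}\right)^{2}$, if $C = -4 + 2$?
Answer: $-268$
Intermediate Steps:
$C = -2$
$\left(-151 - 9 \left(10 + 12\right)\right) + \left(-13 + \left(4 + C\right)^{2}\right)^{2} = \left(-151 - 9 \left(10 + 12\right)\right) + \left(-13 + \left(4 - 2\right)^{2}\right)^{2} = \left(-151 - 198\right) + \left(-13 + 2^{2}\right)^{2} = \left(-151 - 198\right) + \left(-13 + 4\right)^{2} = -349 + \left(-9\right)^{2} = -349 + 81 = -268$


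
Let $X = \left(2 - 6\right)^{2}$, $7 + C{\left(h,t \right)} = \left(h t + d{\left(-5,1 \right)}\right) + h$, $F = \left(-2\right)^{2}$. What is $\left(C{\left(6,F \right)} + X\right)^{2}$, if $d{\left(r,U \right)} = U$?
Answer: $1600$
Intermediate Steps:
$F = 4$
$C{\left(h,t \right)} = -6 + h + h t$ ($C{\left(h,t \right)} = -7 + \left(\left(h t + 1\right) + h\right) = -7 + \left(\left(1 + h t\right) + h\right) = -7 + \left(1 + h + h t\right) = -6 + h + h t$)
$X = 16$ ($X = \left(-4\right)^{2} = 16$)
$\left(C{\left(6,F \right)} + X\right)^{2} = \left(\left(-6 + 6 + 6 \cdot 4\right) + 16\right)^{2} = \left(\left(-6 + 6 + 24\right) + 16\right)^{2} = \left(24 + 16\right)^{2} = 40^{2} = 1600$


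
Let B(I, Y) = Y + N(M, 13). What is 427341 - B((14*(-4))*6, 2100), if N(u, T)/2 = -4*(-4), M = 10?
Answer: 425209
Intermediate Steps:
N(u, T) = 32 (N(u, T) = 2*(-4*(-4)) = 2*16 = 32)
B(I, Y) = 32 + Y (B(I, Y) = Y + 32 = 32 + Y)
427341 - B((14*(-4))*6, 2100) = 427341 - (32 + 2100) = 427341 - 1*2132 = 427341 - 2132 = 425209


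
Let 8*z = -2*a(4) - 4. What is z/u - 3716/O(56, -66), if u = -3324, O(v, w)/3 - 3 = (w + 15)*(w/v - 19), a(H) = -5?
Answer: -461227433/384241104 ≈ -1.2004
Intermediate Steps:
O(v, w) = 9 + 3*(-19 + w/v)*(15 + w) (O(v, w) = 9 + 3*((w + 15)*(w/v - 19)) = 9 + 3*((15 + w)*(-19 + w/v)) = 9 + 3*((-19 + w/v)*(15 + w)) = 9 + 3*(-19 + w/v)*(15 + w))
z = ¾ (z = (-2*(-5) - 4)/8 = (10 - 4)/8 = (⅛)*6 = ¾ ≈ 0.75000)
z/u - 3716/O(56, -66) = (¾)/(-3324) - 3716/(-846 - 57*(-66) + 3*(-66)²/56 + 45*(-66)/56) = (¾)*(-1/3324) - 3716/(-846 + 3762 + 3*(1/56)*4356 + 45*(-66)*(1/56)) = -1/4432 - 3716/(-846 + 3762 + 3267/14 - 1485/28) = -1/4432 - 3716/86697/28 = -1/4432 - 3716*28/86697 = -1/4432 - 104048/86697 = -461227433/384241104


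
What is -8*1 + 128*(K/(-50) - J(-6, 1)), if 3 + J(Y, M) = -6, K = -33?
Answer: 30712/25 ≈ 1228.5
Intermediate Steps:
J(Y, M) = -9 (J(Y, M) = -3 - 6 = -9)
-8*1 + 128*(K/(-50) - J(-6, 1)) = -8*1 + 128*(-33/(-50) - 1*(-9)) = -8 + 128*(-33*(-1/50) + 9) = -8 + 128*(33/50 + 9) = -8 + 128*(483/50) = -8 + 30912/25 = 30712/25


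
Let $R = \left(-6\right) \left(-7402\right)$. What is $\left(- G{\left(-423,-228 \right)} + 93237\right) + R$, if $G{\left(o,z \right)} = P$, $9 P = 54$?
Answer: $137643$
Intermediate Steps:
$R = 44412$
$P = 6$ ($P = \frac{1}{9} \cdot 54 = 6$)
$G{\left(o,z \right)} = 6$
$\left(- G{\left(-423,-228 \right)} + 93237\right) + R = \left(\left(-1\right) 6 + 93237\right) + 44412 = \left(-6 + 93237\right) + 44412 = 93231 + 44412 = 137643$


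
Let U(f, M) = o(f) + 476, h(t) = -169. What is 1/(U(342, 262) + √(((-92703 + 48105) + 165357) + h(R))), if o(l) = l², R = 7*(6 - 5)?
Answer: 11744/1379203301 - √120590/13792033010 ≈ 8.4899e-6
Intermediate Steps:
R = 7 (R = 7*1 = 7)
U(f, M) = 476 + f² (U(f, M) = f² + 476 = 476 + f²)
1/(U(342, 262) + √(((-92703 + 48105) + 165357) + h(R))) = 1/((476 + 342²) + √(((-92703 + 48105) + 165357) - 169)) = 1/((476 + 116964) + √((-44598 + 165357) - 169)) = 1/(117440 + √(120759 - 169)) = 1/(117440 + √120590)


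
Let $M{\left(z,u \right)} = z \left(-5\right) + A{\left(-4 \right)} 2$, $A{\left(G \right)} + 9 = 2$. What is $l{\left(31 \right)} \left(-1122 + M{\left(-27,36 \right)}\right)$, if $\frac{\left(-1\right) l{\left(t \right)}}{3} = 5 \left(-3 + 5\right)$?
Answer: $30030$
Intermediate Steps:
$A{\left(G \right)} = -7$ ($A{\left(G \right)} = -9 + 2 = -7$)
$l{\left(t \right)} = -30$ ($l{\left(t \right)} = - 3 \cdot 5 \left(-3 + 5\right) = - 3 \cdot 5 \cdot 2 = \left(-3\right) 10 = -30$)
$M{\left(z,u \right)} = -14 - 5 z$ ($M{\left(z,u \right)} = z \left(-5\right) - 14 = - 5 z - 14 = -14 - 5 z$)
$l{\left(31 \right)} \left(-1122 + M{\left(-27,36 \right)}\right) = - 30 \left(-1122 - -121\right) = - 30 \left(-1122 + \left(-14 + 135\right)\right) = - 30 \left(-1122 + 121\right) = \left(-30\right) \left(-1001\right) = 30030$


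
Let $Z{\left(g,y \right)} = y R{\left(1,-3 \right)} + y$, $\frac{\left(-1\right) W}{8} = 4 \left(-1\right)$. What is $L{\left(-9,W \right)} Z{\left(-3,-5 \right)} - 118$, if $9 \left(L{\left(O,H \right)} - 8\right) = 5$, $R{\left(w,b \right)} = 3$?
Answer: $- \frac{2602}{9} \approx -289.11$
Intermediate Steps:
$W = 32$ ($W = - 8 \cdot 4 \left(-1\right) = \left(-8\right) \left(-4\right) = 32$)
$L{\left(O,H \right)} = \frac{77}{9}$ ($L{\left(O,H \right)} = 8 + \frac{1}{9} \cdot 5 = 8 + \frac{5}{9} = \frac{77}{9}$)
$Z{\left(g,y \right)} = 4 y$ ($Z{\left(g,y \right)} = y 3 + y = 3 y + y = 4 y$)
$L{\left(-9,W \right)} Z{\left(-3,-5 \right)} - 118 = \frac{77 \cdot 4 \left(-5\right)}{9} - 118 = \frac{77}{9} \left(-20\right) - 118 = - \frac{1540}{9} - 118 = - \frac{2602}{9}$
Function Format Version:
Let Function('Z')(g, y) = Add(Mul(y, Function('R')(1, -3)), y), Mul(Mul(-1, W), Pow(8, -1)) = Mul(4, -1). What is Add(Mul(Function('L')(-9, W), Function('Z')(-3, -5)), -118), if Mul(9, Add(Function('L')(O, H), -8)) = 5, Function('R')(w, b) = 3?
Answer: Rational(-2602, 9) ≈ -289.11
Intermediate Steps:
W = 32 (W = Mul(-8, Mul(4, -1)) = Mul(-8, -4) = 32)
Function('L')(O, H) = Rational(77, 9) (Function('L')(O, H) = Add(8, Mul(Rational(1, 9), 5)) = Add(8, Rational(5, 9)) = Rational(77, 9))
Function('Z')(g, y) = Mul(4, y) (Function('Z')(g, y) = Add(Mul(y, 3), y) = Add(Mul(3, y), y) = Mul(4, y))
Add(Mul(Function('L')(-9, W), Function('Z')(-3, -5)), -118) = Add(Mul(Rational(77, 9), Mul(4, -5)), -118) = Add(Mul(Rational(77, 9), -20), -118) = Add(Rational(-1540, 9), -118) = Rational(-2602, 9)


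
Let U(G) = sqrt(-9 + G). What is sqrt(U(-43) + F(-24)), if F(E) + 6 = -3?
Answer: sqrt(-9 + 2*I*sqrt(13)) ≈ 1.1253 + 3.2041*I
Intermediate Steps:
F(E) = -9 (F(E) = -6 - 3 = -9)
sqrt(U(-43) + F(-24)) = sqrt(sqrt(-9 - 43) - 9) = sqrt(sqrt(-52) - 9) = sqrt(2*I*sqrt(13) - 9) = sqrt(-9 + 2*I*sqrt(13))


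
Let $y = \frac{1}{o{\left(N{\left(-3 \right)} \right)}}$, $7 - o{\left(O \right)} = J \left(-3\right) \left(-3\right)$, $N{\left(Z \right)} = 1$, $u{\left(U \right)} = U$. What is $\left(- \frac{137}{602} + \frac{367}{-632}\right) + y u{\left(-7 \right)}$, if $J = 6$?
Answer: $- \frac{5895049}{8940904} \approx -0.65934$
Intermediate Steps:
$o{\left(O \right)} = -47$ ($o{\left(O \right)} = 7 - 6 \left(-3\right) \left(-3\right) = 7 - \left(-18\right) \left(-3\right) = 7 - 54 = -47$)
$y = - \frac{1}{47}$ ($y = \frac{1}{-47} = - \frac{1}{47} \approx -0.021277$)
$\left(- \frac{137}{602} + \frac{367}{-632}\right) + y u{\left(-7 \right)} = \left(- \frac{137}{602} + \frac{367}{-632}\right) - - \frac{7}{47} = \left(\left(-137\right) \frac{1}{602} + 367 \left(- \frac{1}{632}\right)\right) + \frac{7}{47} = \left(- \frac{137}{602} - \frac{367}{632}\right) + \frac{7}{47} = - \frac{153759}{190232} + \frac{7}{47} = - \frac{5895049}{8940904}$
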